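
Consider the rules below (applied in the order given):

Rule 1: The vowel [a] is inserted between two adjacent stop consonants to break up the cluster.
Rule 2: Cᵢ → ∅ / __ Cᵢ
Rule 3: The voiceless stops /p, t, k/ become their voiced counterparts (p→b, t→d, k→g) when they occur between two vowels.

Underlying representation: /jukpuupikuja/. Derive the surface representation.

jugabuubiguja

Rule 1 (stop-cluster a-epenthesis): /k/ and /p/ form a stop–stop cluster, so [a] is inserted between them. /jukpuupikuja/ → jukapuupikuja.
Rule 2 (degemination): no segment meets the environment; /jukapuupikuja/ is unchanged.
Rule 3 (intervocalic voicing): /k/ is a voiceless stop between vowels /u/ and /a/, so it voices to [g]. /p/ is a voiceless stop between vowels /a/ and /u/, so it voices to [b]. /p/ is a voiceless stop between vowels /u/ and /i/, so it voices to [b]. /k/ is a voiceless stop between vowels /i/ and /u/, so it voices to [g]. /jukapuupikuja/ → jugabuubiguja.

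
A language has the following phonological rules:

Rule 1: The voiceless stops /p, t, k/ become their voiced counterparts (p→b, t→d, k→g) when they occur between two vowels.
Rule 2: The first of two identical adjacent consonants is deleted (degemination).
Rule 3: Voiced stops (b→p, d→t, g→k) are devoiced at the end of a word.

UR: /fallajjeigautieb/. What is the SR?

falajeigaudiep

Rule 1 (intervocalic voicing): /t/ is a voiceless stop between vowels /u/ and /i/, so it voices to [d]. /fallajjeigautieb/ → fallajjeigaudieb.
Rule 2 (degemination): /ll/ is a geminate; the first /l/ deletes. /jj/ is a geminate; the first /j/ deletes. /fallajjeigaudieb/ → falajeigaudieb.
Rule 3 (final devoicing): /b/ is a voiced stop in word-final position, so it devoices to [p]. /falajeigaudieb/ → falajeigaudiep.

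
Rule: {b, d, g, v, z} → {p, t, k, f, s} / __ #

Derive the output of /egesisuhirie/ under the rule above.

No segment of /egesisuhirie/ meets the structural description of the rule, so the form surfaces unchanged.

egesisuhirie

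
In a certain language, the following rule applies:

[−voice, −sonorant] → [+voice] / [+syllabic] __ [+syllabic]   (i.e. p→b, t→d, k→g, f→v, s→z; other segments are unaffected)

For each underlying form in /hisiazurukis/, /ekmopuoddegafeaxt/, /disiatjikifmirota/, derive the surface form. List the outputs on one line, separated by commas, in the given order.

hiziazurugis, ekmobuoddegaveaxt, diziatjigifmiroda

/hisiazurukis/: /s/ is a voiceless obstruent between vowels /i/ and /i/, so it voices to [z]. /k/ is a voiceless obstruent between vowels /u/ and /i/, so it voices to [g]. → [hiziazurugis].
/ekmopuoddegafeaxt/: /p/ is a voiceless obstruent between vowels /o/ and /u/, so it voices to [b]. /f/ is a voiceless obstruent between vowels /a/ and /e/, so it voices to [v]. → [ekmobuoddegaveaxt].
/disiatjikifmirota/: /s/ is a voiceless obstruent between vowels /i/ and /i/, so it voices to [z]. /k/ is a voiceless obstruent between vowels /i/ and /i/, so it voices to [g]. /t/ is a voiceless obstruent between vowels /o/ and /a/, so it voices to [d]. → [diziatjigifmiroda].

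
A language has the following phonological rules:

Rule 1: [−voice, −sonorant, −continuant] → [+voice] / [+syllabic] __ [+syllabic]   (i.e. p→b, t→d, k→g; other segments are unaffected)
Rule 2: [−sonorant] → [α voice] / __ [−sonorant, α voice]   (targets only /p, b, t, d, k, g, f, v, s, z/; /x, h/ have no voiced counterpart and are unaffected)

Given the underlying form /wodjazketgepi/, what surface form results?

Rule 1 (intervocalic voicing): /p/ is a voiceless stop between vowels /e/ and /i/, so it voices to [b]. /wodjazketgepi/ → wodjazketgebi.
Rule 2 (regressive voicing assimilation): /z/ precedes the voiceless obstruent /k/, so it devoices to [s] by assimilation. /t/ precedes the voiced obstruent /g/, so it voices to [d] by assimilation. /wodjazketgebi/ → wodjaskedgebi.

wodjaskedgebi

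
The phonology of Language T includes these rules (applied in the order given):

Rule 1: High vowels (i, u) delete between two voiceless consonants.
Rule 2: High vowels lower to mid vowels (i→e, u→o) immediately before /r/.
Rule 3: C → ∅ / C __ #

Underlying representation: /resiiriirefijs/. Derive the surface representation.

resierierefij

Rule 1 (high vowel syncope): no segment meets the environment; /resiiriirefijs/ is unchanged.
Rule 2 (pre-rhotic lowering): /i/ is a high vowel immediately before /r/, so it lowers to [e]. /i/ is a high vowel immediately before /r/, so it lowers to [e]. /resiiriirefijs/ → resierierefijs.
Rule 3 (final cluster simplification): /s/ is the second consonant of a word-final cluster /js/, so it deletes. /resierierefijs/ → resierierefij.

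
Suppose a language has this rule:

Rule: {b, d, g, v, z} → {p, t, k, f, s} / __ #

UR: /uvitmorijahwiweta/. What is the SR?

No segment of /uvitmorijahwiweta/ meets the structural description of the rule, so the form surfaces unchanged.

uvitmorijahwiweta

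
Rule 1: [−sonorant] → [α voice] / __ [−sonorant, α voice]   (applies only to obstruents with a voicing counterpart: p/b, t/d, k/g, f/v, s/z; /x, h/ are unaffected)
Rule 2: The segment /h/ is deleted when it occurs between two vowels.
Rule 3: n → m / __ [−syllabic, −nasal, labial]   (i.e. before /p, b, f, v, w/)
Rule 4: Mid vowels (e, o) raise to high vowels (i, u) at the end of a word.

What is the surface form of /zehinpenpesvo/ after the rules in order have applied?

Rule 1 (regressive voicing assimilation): /s/ precedes the voiced obstruent /v/, so it voices to [z] by assimilation. /zehinpenpesvo/ → zehinpenpezvo.
Rule 2 (intervocalic h-deletion): /h/ occurs between vowels /e/ and /i/, so it deletes. /zehinpenpezvo/ → zeinpenpezvo.
Rule 3 (nasal place assimilation): /n/ precedes the labial consonant /p/, so it assimilates in place to [m]. /n/ precedes the labial consonant /p/, so it assimilates in place to [m]. /zeinpenpezvo/ → zeimpempezvo.
Rule 4 (final vowel raising): /o/ is a mid vowel in word-final position, so it raises to [u]. /zeimpempezvo/ → zeimpempezvu.

zeimpempezvu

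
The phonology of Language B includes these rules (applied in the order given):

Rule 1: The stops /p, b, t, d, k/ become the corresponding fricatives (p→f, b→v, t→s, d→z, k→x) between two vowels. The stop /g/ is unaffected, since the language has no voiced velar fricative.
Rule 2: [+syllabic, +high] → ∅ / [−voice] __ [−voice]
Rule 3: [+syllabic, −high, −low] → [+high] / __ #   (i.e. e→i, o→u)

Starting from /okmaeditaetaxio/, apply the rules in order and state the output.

Rule 1 (intervocalic spirantization): /d/ is a stop between vowels /e/ and /i/, so it spirantizes to the fricative [z]. /t/ is a stop between vowels /i/ and /a/, so it spirantizes to the fricative [s]. /t/ is a stop between vowels /e/ and /a/, so it spirantizes to the fricative [s]. /okmaeditaetaxio/ → okmaezisaesaxio.
Rule 2 (high vowel syncope): no segment meets the environment; /okmaezisaesaxio/ is unchanged.
Rule 3 (final vowel raising): /o/ is a mid vowel in word-final position, so it raises to [u]. /okmaezisaesaxio/ → okmaezisaesaxiu.

okmaezisaesaxiu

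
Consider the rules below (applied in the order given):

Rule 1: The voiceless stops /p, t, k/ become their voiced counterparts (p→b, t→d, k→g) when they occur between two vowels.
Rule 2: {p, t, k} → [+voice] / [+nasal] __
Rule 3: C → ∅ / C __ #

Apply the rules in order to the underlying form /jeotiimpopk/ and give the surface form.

Rule 1 (intervocalic voicing): /t/ is a voiceless stop between vowels /o/ and /i/, so it voices to [d]. /jeotiimpopk/ → jeodiimpopk.
Rule 2 (post-nasal voicing): /p/ is a voiceless stop immediately after the nasal /m/, so it voices to [b]. /jeodiimpopk/ → jeodiimbopk.
Rule 3 (final cluster simplification): /k/ is the second consonant of a word-final cluster /pk/, so it deletes. /jeodiimbopk/ → jeodiimbop.

jeodiimbop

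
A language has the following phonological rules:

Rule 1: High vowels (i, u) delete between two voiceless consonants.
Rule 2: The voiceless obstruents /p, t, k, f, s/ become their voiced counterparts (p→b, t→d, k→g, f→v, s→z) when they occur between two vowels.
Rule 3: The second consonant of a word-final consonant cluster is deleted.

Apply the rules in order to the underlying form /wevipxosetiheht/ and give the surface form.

wevipxozetheh

Rule 1 (high vowel syncope): /i/ is a high vowel flanked by voiceless consonants /t/ and /h/, so it deletes. /wevipxosetiheht/ → wevipxosetheht.
Rule 2 (intervocalic voicing): /s/ is a voiceless obstruent between vowels /o/ and /e/, so it voices to [z]. /wevipxosetheht/ → wevipxozetheht.
Rule 3 (final cluster simplification): /t/ is the second consonant of a word-final cluster /ht/, so it deletes. /wevipxozetheht/ → wevipxozetheh.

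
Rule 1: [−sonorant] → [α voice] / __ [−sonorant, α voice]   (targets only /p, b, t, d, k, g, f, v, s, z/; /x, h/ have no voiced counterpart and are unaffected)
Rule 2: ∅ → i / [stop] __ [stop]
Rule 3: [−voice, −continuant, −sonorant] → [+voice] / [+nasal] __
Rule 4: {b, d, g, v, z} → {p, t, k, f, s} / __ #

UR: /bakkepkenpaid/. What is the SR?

bakikepikenbait

Rule 1 (regressive voicing assimilation): no segment meets the environment; /bakkepkenpaid/ is unchanged.
Rule 2 (stop-cluster i-epenthesis): /k/ and /k/ form a stop–stop cluster, so [i] is inserted between them. /p/ and /k/ form a stop–stop cluster, so [i] is inserted between them. /bakkepkenpaid/ → bakikepikenpaid.
Rule 3 (post-nasal voicing): /p/ is a voiceless stop immediately after the nasal /n/, so it voices to [b]. /bakikepikenpaid/ → bakikepikenbaid.
Rule 4 (final devoicing): /d/ is a voiced obstruent in word-final position, so it devoices to [t]. /bakikepikenbaid/ → bakikepikenbait.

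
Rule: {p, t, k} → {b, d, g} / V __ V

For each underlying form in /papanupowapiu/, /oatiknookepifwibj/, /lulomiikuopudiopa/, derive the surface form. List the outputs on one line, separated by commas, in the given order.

/papanupowapiu/: /p/ is a voiceless stop between vowels /a/ and /a/, so it voices to [b]. /p/ is a voiceless stop between vowels /u/ and /o/, so it voices to [b]. /p/ is a voiceless stop between vowels /a/ and /i/, so it voices to [b]. → [pabanubowabiu].
/oatiknookepifwibj/: /t/ is a voiceless stop between vowels /a/ and /i/, so it voices to [d]. /k/ is a voiceless stop between vowels /o/ and /e/, so it voices to [g]. /p/ is a voiceless stop between vowels /e/ and /i/, so it voices to [b]. → [oadiknoogebifwibj].
/lulomiikuopudiopa/: /k/ is a voiceless stop between vowels /i/ and /u/, so it voices to [g]. /p/ is a voiceless stop between vowels /o/ and /u/, so it voices to [b]. /p/ is a voiceless stop between vowels /o/ and /a/, so it voices to [b]. → [lulomiiguobudioba].

pabanubowabiu, oadiknoogebifwibj, lulomiiguobudioba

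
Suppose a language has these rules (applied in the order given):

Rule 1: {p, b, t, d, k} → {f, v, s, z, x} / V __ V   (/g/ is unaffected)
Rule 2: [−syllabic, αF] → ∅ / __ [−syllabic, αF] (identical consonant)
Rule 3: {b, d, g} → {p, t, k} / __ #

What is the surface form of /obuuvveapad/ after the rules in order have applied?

ovuuveafat

Rule 1 (intervocalic spirantization): /b/ is a stop between vowels /o/ and /u/, so it spirantizes to the fricative [v]. /p/ is a stop between vowels /a/ and /a/, so it spirantizes to the fricative [f]. /obuuvveapad/ → ovuuvveafad.
Rule 2 (degemination): /vv/ is a geminate; the first /v/ deletes. /ovuuvveafad/ → ovuuveafad.
Rule 3 (final devoicing): /d/ is a voiced stop in word-final position, so it devoices to [t]. /ovuuveafad/ → ovuuveafat.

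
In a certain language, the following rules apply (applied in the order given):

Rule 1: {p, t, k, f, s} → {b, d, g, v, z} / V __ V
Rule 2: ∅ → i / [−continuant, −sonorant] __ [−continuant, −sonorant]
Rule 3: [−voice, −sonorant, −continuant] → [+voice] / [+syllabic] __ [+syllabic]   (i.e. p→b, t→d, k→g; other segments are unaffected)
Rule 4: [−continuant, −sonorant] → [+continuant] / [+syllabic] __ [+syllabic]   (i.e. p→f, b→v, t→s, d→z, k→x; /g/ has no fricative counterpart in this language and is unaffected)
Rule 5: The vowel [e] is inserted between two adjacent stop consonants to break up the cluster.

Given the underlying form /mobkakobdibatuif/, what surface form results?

movigagovizivazuif

Rule 1 (intervocalic voicing): /k/ is a voiceless obstruent between vowels /a/ and /o/, so it voices to [g]. /t/ is a voiceless obstruent between vowels /a/ and /u/, so it voices to [d]. /mobkakobdibatuif/ → mobkagobdibaduif.
Rule 2 (stop-cluster i-epenthesis): /b/ and /k/ form a stop–stop cluster, so [i] is inserted between them. /b/ and /d/ form a stop–stop cluster, so [i] is inserted between them. /mobkagobdibaduif/ → mobikagobidibaduif.
Rule 3 (intervocalic voicing): /k/ is a voiceless stop between vowels /i/ and /a/, so it voices to [g]. /mobikagobidibaduif/ → mobigagobidibaduif.
Rule 4 (intervocalic spirantization): /b/ is a stop between vowels /o/ and /i/, so it spirantizes to the fricative [v]. /b/ is a stop between vowels /o/ and /i/, so it spirantizes to the fricative [v]. /d/ is a stop between vowels /i/ and /i/, so it spirantizes to the fricative [z]. /b/ is a stop between vowels /i/ and /a/, so it spirantizes to the fricative [v]. /d/ is a stop between vowels /a/ and /u/, so it spirantizes to the fricative [z]. /mobigagobidibaduif/ → movigagovizivazuif.
Rule 5 (stop-cluster e-epenthesis): no segment meets the environment; /movigagovizivazuif/ is unchanged.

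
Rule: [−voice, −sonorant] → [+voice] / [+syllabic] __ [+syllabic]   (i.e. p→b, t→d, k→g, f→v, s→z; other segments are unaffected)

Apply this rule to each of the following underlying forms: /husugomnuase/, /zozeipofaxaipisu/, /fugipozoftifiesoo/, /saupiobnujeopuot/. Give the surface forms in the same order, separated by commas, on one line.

/husugomnuase/: /s/ is a voiceless obstruent between vowels /u/ and /u/, so it voices to [z]. /s/ is a voiceless obstruent between vowels /a/ and /e/, so it voices to [z]. → [huzugomnuaze].
/zozeipofaxaipisu/: /p/ is a voiceless obstruent between vowels /i/ and /o/, so it voices to [b]. /f/ is a voiceless obstruent between vowels /o/ and /a/, so it voices to [v]. /p/ is a voiceless obstruent between vowels /i/ and /i/, so it voices to [b]. /s/ is a voiceless obstruent between vowels /i/ and /u/, so it voices to [z]. → [zozeibovaxaibizu].
/fugipozoftifiesoo/: /p/ is a voiceless obstruent between vowels /i/ and /o/, so it voices to [b]. /f/ is a voiceless obstruent between vowels /i/ and /i/, so it voices to [v]. /s/ is a voiceless obstruent between vowels /e/ and /o/, so it voices to [z]. → [fugibozoftiviezoo].
/saupiobnujeopuot/: /p/ is a voiceless obstruent between vowels /u/ and /i/, so it voices to [b]. /p/ is a voiceless obstruent between vowels /o/ and /u/, so it voices to [b]. → [saubiobnujeobuot].

huzugomnuaze, zozeibovaxaibizu, fugibozoftiviezoo, saubiobnujeobuot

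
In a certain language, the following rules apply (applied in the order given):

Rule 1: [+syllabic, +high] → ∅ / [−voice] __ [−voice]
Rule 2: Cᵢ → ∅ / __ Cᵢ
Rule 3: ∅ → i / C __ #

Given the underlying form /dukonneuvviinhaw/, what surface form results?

Rule 1 (high vowel syncope): no segment meets the environment; /dukonneuvviinhaw/ is unchanged.
Rule 2 (degemination): /nn/ is a geminate; the first /n/ deletes. /vv/ is a geminate; the first /v/ deletes. /dukonneuvviinhaw/ → dukoneuviinhaw.
Rule 3 (final i-epenthesis): the form ends in the consonant /w/, so [i] is inserted word-finally. /dukoneuviinhaw/ → dukoneuviinhawi.

dukoneuviinhawi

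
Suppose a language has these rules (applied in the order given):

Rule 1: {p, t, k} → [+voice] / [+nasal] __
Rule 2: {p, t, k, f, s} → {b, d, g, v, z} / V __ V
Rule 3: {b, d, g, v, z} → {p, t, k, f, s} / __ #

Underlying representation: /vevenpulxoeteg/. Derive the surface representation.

Rule 1 (post-nasal voicing): /p/ is a voiceless stop immediately after the nasal /n/, so it voices to [b]. /vevenpulxoeteg/ → vevenbulxoeteg.
Rule 2 (intervocalic voicing): /t/ is a voiceless obstruent between vowels /e/ and /e/, so it voices to [d]. /vevenbulxoeteg/ → vevenbulxoedeg.
Rule 3 (final devoicing): /g/ is a voiced obstruent in word-final position, so it devoices to [k]. /vevenbulxoedeg/ → vevenbulxoedek.

vevenbulxoedek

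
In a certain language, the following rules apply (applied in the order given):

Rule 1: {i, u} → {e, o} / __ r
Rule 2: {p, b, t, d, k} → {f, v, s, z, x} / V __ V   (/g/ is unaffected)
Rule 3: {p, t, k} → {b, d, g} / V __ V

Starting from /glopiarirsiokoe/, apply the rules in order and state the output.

glofiarersioxoe

Rule 1 (pre-rhotic lowering): /i/ is a high vowel immediately before /r/, so it lowers to [e]. /glopiarirsiokoe/ → glopiarersiokoe.
Rule 2 (intervocalic spirantization): /p/ is a stop between vowels /o/ and /i/, so it spirantizes to the fricative [f]. /k/ is a stop between vowels /o/ and /o/, so it spirantizes to the fricative [x]. /glopiarersiokoe/ → glofiarersioxoe.
Rule 3 (intervocalic voicing): no segment meets the environment; /glofiarersioxoe/ is unchanged.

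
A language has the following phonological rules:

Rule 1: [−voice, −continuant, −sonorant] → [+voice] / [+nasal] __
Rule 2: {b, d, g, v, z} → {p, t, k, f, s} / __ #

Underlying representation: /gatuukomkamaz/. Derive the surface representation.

gatuukomgamas

Rule 1 (post-nasal voicing): /k/ is a voiceless stop immediately after the nasal /m/, so it voices to [g]. /gatuukomkamaz/ → gatuukomgamaz.
Rule 2 (final devoicing): /z/ is a voiced obstruent in word-final position, so it devoices to [s]. /gatuukomgamaz/ → gatuukomgamas.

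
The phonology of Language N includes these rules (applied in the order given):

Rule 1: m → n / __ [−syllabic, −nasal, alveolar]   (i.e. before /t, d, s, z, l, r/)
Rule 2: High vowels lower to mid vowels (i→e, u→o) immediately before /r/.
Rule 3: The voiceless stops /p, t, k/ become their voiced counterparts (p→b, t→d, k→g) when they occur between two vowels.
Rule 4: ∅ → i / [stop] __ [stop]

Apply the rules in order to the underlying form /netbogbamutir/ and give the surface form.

Rule 1 (nasal place assimilation): no segment meets the environment; /netbogbamutir/ is unchanged.
Rule 2 (pre-rhotic lowering): /i/ is a high vowel immediately before /r/, so it lowers to [e]. /netbogbamutir/ → netbogbamuter.
Rule 3 (intervocalic voicing): /t/ is a voiceless stop between vowels /u/ and /e/, so it voices to [d]. /netbogbamuter/ → netbogbamuder.
Rule 4 (stop-cluster i-epenthesis): /t/ and /b/ form a stop–stop cluster, so [i] is inserted between them. /g/ and /b/ form a stop–stop cluster, so [i] is inserted between them. /netbogbamuder/ → netibogibamuder.

netibogibamuder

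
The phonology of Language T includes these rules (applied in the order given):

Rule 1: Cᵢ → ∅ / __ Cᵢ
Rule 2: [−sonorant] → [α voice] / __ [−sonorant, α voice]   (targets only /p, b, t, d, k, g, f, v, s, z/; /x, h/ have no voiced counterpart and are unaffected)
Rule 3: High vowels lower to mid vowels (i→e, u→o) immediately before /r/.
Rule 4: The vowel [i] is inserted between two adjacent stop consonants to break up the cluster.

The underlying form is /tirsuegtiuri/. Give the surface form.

Rule 1 (degemination): no segment meets the environment; /tirsuegtiuri/ is unchanged.
Rule 2 (regressive voicing assimilation): /g/ precedes the voiceless obstruent /t/, so it devoices to [k] by assimilation. /tirsuegtiuri/ → tirsuektiuri.
Rule 3 (pre-rhotic lowering): /i/ is a high vowel immediately before /r/, so it lowers to [e]. /u/ is a high vowel immediately before /r/, so it lowers to [o]. /tirsuektiuri/ → tersuektiori.
Rule 4 (stop-cluster i-epenthesis): /k/ and /t/ form a stop–stop cluster, so [i] is inserted between them. /tersuektiori/ → tersuekitiori.

tersuekitiori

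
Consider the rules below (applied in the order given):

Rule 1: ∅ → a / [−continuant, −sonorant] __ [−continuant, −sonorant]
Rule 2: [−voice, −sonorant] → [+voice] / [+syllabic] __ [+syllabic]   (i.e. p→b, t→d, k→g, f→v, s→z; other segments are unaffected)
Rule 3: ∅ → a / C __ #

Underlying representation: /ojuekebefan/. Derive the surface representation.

ojuegebevana

Rule 1 (stop-cluster a-epenthesis): no segment meets the environment; /ojuekebefan/ is unchanged.
Rule 2 (intervocalic voicing): /k/ is a voiceless obstruent between vowels /e/ and /e/, so it voices to [g]. /f/ is a voiceless obstruent between vowels /e/ and /a/, so it voices to [v]. /ojuekebefan/ → ojuegebevan.
Rule 3 (final a-epenthesis): the form ends in the consonant /n/, so [a] is inserted word-finally. /ojuegebevan/ → ojuegebevana.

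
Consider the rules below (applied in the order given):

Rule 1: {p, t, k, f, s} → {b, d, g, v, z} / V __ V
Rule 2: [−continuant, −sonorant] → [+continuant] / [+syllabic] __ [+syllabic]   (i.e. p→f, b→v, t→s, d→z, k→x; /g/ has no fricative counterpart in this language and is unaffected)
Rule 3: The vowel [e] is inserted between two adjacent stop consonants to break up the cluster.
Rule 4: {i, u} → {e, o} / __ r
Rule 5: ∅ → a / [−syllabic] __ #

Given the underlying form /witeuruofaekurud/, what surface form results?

wizeoruovaegoruda

Rule 1 (intervocalic voicing): /t/ is a voiceless obstruent between vowels /i/ and /e/, so it voices to [d]. /f/ is a voiceless obstruent between vowels /o/ and /a/, so it voices to [v]. /k/ is a voiceless obstruent between vowels /e/ and /u/, so it voices to [g]. /witeuruofaekurud/ → wideuruovaegurud.
Rule 2 (intervocalic spirantization): /d/ is a stop between vowels /i/ and /e/, so it spirantizes to the fricative [z]. /wideuruovaegurud/ → wizeuruovaegurud.
Rule 3 (stop-cluster e-epenthesis): no segment meets the environment; /wizeuruovaegurud/ is unchanged.
Rule 4 (pre-rhotic lowering): /u/ is a high vowel immediately before /r/, so it lowers to [o]. /u/ is a high vowel immediately before /r/, so it lowers to [o]. /wizeuruovaegurud/ → wizeoruovaegorud.
Rule 5 (final a-epenthesis): the form ends in the consonant /d/, so [a] is inserted word-finally. /wizeoruovaegorud/ → wizeoruovaegoruda.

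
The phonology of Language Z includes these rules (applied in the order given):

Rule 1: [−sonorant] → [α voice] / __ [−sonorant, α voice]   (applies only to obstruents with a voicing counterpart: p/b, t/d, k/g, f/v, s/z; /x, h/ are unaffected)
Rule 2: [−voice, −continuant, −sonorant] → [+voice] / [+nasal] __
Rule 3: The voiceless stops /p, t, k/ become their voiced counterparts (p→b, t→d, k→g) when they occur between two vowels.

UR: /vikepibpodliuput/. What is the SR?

vigebippodliubut

Rule 1 (regressive voicing assimilation): /b/ precedes the voiceless obstruent /p/, so it devoices to [p] by assimilation. /vikepibpodliuput/ → vikepippodliuput.
Rule 2 (post-nasal voicing): no segment meets the environment; /vikepippodliuput/ is unchanged.
Rule 3 (intervocalic voicing): /k/ is a voiceless stop between vowels /i/ and /e/, so it voices to [g]. /p/ is a voiceless stop between vowels /e/ and /i/, so it voices to [b]. /p/ is a voiceless stop between vowels /u/ and /u/, so it voices to [b]. /vikepippodliuput/ → vigebippodliubut.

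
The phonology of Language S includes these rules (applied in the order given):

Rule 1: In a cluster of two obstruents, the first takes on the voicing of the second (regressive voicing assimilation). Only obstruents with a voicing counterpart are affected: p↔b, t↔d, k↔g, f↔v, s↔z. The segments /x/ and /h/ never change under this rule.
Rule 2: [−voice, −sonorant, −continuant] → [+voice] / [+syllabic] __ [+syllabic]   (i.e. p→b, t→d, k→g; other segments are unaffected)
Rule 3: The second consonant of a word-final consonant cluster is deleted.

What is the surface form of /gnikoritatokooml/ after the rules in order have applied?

gnigoridadogoom

Rule 1 (regressive voicing assimilation): no segment meets the environment; /gnikoritatokooml/ is unchanged.
Rule 2 (intervocalic voicing): /k/ is a voiceless stop between vowels /i/ and /o/, so it voices to [g]. /t/ is a voiceless stop between vowels /i/ and /a/, so it voices to [d]. /t/ is a voiceless stop between vowels /a/ and /o/, so it voices to [d]. /k/ is a voiceless stop between vowels /o/ and /o/, so it voices to [g]. /gnikoritatokooml/ → gnigoridadogooml.
Rule 3 (final cluster simplification): /l/ is the second consonant of a word-final cluster /ml/, so it deletes. /gnigoridadogooml/ → gnigoridadogoom.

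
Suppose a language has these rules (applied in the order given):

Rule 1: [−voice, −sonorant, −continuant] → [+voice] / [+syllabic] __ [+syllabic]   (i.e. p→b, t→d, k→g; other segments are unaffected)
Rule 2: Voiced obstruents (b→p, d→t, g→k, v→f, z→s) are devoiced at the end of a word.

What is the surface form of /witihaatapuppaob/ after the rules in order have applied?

widihaadabuppaop

Rule 1 (intervocalic voicing): /t/ is a voiceless stop between vowels /i/ and /i/, so it voices to [d]. /t/ is a voiceless stop between vowels /a/ and /a/, so it voices to [d]. /p/ is a voiceless stop between vowels /a/ and /u/, so it voices to [b]. /witihaatapuppaob/ → widihaadabuppaob.
Rule 2 (final devoicing): /b/ is a voiced obstruent in word-final position, so it devoices to [p]. /widihaadabuppaob/ → widihaadabuppaop.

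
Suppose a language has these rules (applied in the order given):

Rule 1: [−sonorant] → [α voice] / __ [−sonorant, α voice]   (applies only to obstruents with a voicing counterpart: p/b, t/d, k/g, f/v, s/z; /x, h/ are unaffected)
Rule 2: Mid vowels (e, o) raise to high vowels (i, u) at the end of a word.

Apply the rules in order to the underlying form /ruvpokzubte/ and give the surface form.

rufpogzupti

Rule 1 (regressive voicing assimilation): /v/ precedes the voiceless obstruent /p/, so it devoices to [f] by assimilation. /k/ precedes the voiced obstruent /z/, so it voices to [g] by assimilation. /b/ precedes the voiceless obstruent /t/, so it devoices to [p] by assimilation. /ruvpokzubte/ → rufpogzupte.
Rule 2 (final vowel raising): /e/ is a mid vowel in word-final position, so it raises to [i]. /rufpogzupte/ → rufpogzupti.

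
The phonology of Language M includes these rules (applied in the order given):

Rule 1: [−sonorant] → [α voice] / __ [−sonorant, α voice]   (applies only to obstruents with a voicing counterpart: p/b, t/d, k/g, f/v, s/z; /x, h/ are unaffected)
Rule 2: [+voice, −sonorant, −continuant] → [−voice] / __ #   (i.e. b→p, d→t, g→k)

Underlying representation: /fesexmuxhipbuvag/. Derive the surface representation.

Rule 1 (regressive voicing assimilation): /p/ precedes the voiced obstruent /b/, so it voices to [b] by assimilation. /fesexmuxhipbuvag/ → fesexmuxhibbuvag.
Rule 2 (final devoicing): /g/ is a voiced stop in word-final position, so it devoices to [k]. /fesexmuxhibbuvag/ → fesexmuxhibbuvak.

fesexmuxhibbuvak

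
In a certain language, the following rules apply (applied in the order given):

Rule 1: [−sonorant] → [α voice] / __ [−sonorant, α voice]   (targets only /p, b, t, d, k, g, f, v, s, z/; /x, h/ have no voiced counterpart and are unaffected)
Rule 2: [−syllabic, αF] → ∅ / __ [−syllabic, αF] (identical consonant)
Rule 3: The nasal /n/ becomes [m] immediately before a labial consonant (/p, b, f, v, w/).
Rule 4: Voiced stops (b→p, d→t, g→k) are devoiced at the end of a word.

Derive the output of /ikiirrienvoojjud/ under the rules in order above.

ikiiriemvoojut

Rule 1 (regressive voicing assimilation): no segment meets the environment; /ikiirrienvoojjud/ is unchanged.
Rule 2 (degemination): /rr/ is a geminate; the first /r/ deletes. /jj/ is a geminate; the first /j/ deletes. /ikiirrienvoojjud/ → ikiirienvoojud.
Rule 3 (nasal place assimilation): /n/ precedes the labial consonant /v/, so it assimilates in place to [m]. /ikiirienvoojud/ → ikiiriemvoojud.
Rule 4 (final devoicing): /d/ is a voiced stop in word-final position, so it devoices to [t]. /ikiiriemvoojud/ → ikiiriemvoojut.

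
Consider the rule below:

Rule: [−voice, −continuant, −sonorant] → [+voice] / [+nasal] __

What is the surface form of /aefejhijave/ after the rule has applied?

aefejhijave

No segment of /aefejhijave/ meets the structural description of the rule, so the form surfaces unchanged.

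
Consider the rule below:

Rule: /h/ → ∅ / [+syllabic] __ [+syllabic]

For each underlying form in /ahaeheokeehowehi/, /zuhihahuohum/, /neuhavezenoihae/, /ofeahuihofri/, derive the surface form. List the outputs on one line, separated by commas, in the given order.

aaeeokeeowei, zuiauoum, neuavezenoiae, ofeauiofri

/ahaeheokeehowehi/: /h/ occurs between vowels /a/ and /a/, so it deletes. /h/ occurs between vowels /e/ and /e/, so it deletes. /h/ occurs between vowels /e/ and /o/, so it deletes. /h/ occurs between vowels /e/ and /i/, so it deletes. → [aaeeokeeowei].
/zuhihahuohum/: /h/ occurs between vowels /u/ and /i/, so it deletes. /h/ occurs between vowels /i/ and /a/, so it deletes. /h/ occurs between vowels /a/ and /u/, so it deletes. /h/ occurs between vowels /o/ and /u/, so it deletes. → [zuiauoum].
/neuhavezenoihae/: /h/ occurs between vowels /u/ and /a/, so it deletes. /h/ occurs between vowels /i/ and /a/, so it deletes. → [neuavezenoiae].
/ofeahuihofri/: /h/ occurs between vowels /a/ and /u/, so it deletes. /h/ occurs between vowels /i/ and /o/, so it deletes. → [ofeauiofri].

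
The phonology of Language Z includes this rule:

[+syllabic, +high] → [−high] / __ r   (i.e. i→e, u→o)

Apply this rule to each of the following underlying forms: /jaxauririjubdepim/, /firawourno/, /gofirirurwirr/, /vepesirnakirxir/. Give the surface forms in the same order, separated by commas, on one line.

jaxaorerijubdepim, ferawoorno, gofererorwerr, vepesernakerxer

/jaxauririjubdepim/: /u/ is a high vowel immediately before /r/, so it lowers to [o]. /i/ is a high vowel immediately before /r/, so it lowers to [e]. → [jaxaorerijubdepim].
/firawourno/: /i/ is a high vowel immediately before /r/, so it lowers to [e]. /u/ is a high vowel immediately before /r/, so it lowers to [o]. → [ferawoorno].
/gofirirurwirr/: /i/ is a high vowel immediately before /r/, so it lowers to [e]. /i/ is a high vowel immediately before /r/, so it lowers to [e]. /u/ is a high vowel immediately before /r/, so it lowers to [o]. /i/ is a high vowel immediately before /r/, so it lowers to [e]. → [gofererorwerr].
/vepesirnakirxir/: /i/ is a high vowel immediately before /r/, so it lowers to [e]. /i/ is a high vowel immediately before /r/, so it lowers to [e]. /i/ is a high vowel immediately before /r/, so it lowers to [e]. → [vepesernakerxer].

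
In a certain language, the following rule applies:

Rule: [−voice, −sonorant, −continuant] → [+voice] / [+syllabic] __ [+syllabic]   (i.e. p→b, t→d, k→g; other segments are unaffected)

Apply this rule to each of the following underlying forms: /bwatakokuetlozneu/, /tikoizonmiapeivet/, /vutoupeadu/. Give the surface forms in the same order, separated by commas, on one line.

/bwatakokuetlozneu/: /t/ is a voiceless stop between vowels /a/ and /a/, so it voices to [d]. /k/ is a voiceless stop between vowels /a/ and /o/, so it voices to [g]. /k/ is a voiceless stop between vowels /o/ and /u/, so it voices to [g]. → [bwadagoguetlozneu].
/tikoizonmiapeivet/: /k/ is a voiceless stop between vowels /i/ and /o/, so it voices to [g]. /p/ is a voiceless stop between vowels /a/ and /e/, so it voices to [b]. → [tigoizonmiabeivet].
/vutoupeadu/: /t/ is a voiceless stop between vowels /u/ and /o/, so it voices to [d]. /p/ is a voiceless stop between vowels /u/ and /e/, so it voices to [b]. → [vudoubeadu].

bwadagoguetlozneu, tigoizonmiabeivet, vudoubeadu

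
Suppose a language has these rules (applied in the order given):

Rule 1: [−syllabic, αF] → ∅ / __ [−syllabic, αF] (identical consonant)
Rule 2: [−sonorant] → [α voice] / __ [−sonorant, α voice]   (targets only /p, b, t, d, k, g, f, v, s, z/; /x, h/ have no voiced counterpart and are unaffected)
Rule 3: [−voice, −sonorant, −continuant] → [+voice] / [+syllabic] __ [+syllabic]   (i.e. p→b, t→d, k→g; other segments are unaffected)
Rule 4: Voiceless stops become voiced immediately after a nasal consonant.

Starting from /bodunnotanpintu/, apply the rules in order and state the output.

Rule 1 (degemination): /nn/ is a geminate; the first /n/ deletes. /bodunnotanpintu/ → bodunotanpintu.
Rule 2 (regressive voicing assimilation): no segment meets the environment; /bodunotanpintu/ is unchanged.
Rule 3 (intervocalic voicing): /t/ is a voiceless stop between vowels /o/ and /a/, so it voices to [d]. /bodunotanpintu/ → bodunodanpintu.
Rule 4 (post-nasal voicing): /p/ is a voiceless stop immediately after the nasal /n/, so it voices to [b]. /t/ is a voiceless stop immediately after the nasal /n/, so it voices to [d]. /bodunodanpintu/ → bodunodanbindu.

bodunodanbindu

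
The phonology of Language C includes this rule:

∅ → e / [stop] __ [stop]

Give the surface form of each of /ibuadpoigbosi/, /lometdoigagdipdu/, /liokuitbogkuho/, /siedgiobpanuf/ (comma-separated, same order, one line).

/ibuadpoigbosi/: /d/ and /p/ form a stop–stop cluster, so [e] is inserted between them. /g/ and /b/ form a stop–stop cluster, so [e] is inserted between them. → [ibuadepoigebosi].
/lometdoigagdipdu/: /t/ and /d/ form a stop–stop cluster, so [e] is inserted between them. /g/ and /d/ form a stop–stop cluster, so [e] is inserted between them. /p/ and /d/ form a stop–stop cluster, so [e] is inserted between them. → [lometedoigagedipedu].
/liokuitbogkuho/: /t/ and /b/ form a stop–stop cluster, so [e] is inserted between them. /g/ and /k/ form a stop–stop cluster, so [e] is inserted between them. → [liokuitebogekuho].
/siedgiobpanuf/: /d/ and /g/ form a stop–stop cluster, so [e] is inserted between them. /b/ and /p/ form a stop–stop cluster, so [e] is inserted between them. → [siedegiobepanuf].

ibuadepoigebosi, lometedoigagedipedu, liokuitebogekuho, siedegiobepanuf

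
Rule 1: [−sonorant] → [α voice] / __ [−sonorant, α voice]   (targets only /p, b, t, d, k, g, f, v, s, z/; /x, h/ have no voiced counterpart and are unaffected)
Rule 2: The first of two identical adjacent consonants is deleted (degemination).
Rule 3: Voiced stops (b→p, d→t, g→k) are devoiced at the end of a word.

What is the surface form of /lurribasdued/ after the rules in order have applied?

Rule 1 (regressive voicing assimilation): /s/ precedes the voiced obstruent /d/, so it voices to [z] by assimilation. /lurribasdued/ → lurribazdued.
Rule 2 (degemination): /rr/ is a geminate; the first /r/ deletes. /lurribazdued/ → luribazdued.
Rule 3 (final devoicing): /d/ is a voiced stop in word-final position, so it devoices to [t]. /luribazdued/ → luribazduet.

luribazduet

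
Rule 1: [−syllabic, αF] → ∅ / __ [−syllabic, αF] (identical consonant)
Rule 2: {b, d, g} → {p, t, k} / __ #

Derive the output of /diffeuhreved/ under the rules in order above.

difeuhrevet

Rule 1 (degemination): /ff/ is a geminate; the first /f/ deletes. /diffeuhreved/ → difeuhreved.
Rule 2 (final devoicing): /d/ is a voiced stop in word-final position, so it devoices to [t]. /difeuhreved/ → difeuhrevet.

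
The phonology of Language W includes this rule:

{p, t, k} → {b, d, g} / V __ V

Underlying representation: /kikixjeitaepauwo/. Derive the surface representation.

Scanning /kikixjeitaepauwo/: /k/ at position 1 is not in the conditioning environment; /k/ is a voiceless stop between vowels /i/ and /i/, so it voices to [g]; /t/ is a voiceless stop between vowels /i/ and /a/, so it voices to [d]; /p/ is a voiceless stop between vowels /e/ and /a/, so it voices to [b].
Result: [kigixjeidaebauwo].

kigixjeidaebauwo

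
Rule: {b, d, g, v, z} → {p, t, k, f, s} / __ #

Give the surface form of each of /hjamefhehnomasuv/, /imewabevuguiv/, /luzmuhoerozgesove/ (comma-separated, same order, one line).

/hjamefhehnomasuv/: /v/ is a voiced obstruent in word-final position, so it devoices to [f]. → [hjamefhehnomasuf].
/imewabevuguiv/: /v/ is a voiced obstruent in word-final position, so it devoices to [f]. → [imewabevuguif].
/luzmuhoerozgesove/: the rule's environment is not met; surfaces unchanged as [luzmuhoerozgesove].

hjamefhehnomasuf, imewabevuguif, luzmuhoerozgesove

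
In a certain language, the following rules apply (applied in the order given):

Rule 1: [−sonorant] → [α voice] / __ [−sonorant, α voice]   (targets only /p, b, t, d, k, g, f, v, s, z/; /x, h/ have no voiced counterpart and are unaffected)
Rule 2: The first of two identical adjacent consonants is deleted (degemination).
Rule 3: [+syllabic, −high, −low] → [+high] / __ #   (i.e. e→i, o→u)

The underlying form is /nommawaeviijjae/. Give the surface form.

nomawaeviijai

Rule 1 (regressive voicing assimilation): no segment meets the environment; /nommawaeviijjae/ is unchanged.
Rule 2 (degemination): /mm/ is a geminate; the first /m/ deletes. /jj/ is a geminate; the first /j/ deletes. /nommawaeviijjae/ → nomawaeviijae.
Rule 3 (final vowel raising): /e/ is a mid vowel in word-final position, so it raises to [i]. /nomawaeviijae/ → nomawaeviijai.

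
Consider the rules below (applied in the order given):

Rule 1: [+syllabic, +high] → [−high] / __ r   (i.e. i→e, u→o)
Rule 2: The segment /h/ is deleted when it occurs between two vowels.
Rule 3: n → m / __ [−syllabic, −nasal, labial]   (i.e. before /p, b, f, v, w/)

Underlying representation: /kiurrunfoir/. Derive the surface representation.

kiorrumfoer

Rule 1 (pre-rhotic lowering): /u/ is a high vowel immediately before /r/, so it lowers to [o]. /i/ is a high vowel immediately before /r/, so it lowers to [e]. /kiurrunfoir/ → kiorrunfoer.
Rule 2 (intervocalic h-deletion): no segment meets the environment; /kiorrunfoer/ is unchanged.
Rule 3 (nasal place assimilation): /n/ precedes the labial consonant /f/, so it assimilates in place to [m]. /kiorrunfoer/ → kiorrumfoer.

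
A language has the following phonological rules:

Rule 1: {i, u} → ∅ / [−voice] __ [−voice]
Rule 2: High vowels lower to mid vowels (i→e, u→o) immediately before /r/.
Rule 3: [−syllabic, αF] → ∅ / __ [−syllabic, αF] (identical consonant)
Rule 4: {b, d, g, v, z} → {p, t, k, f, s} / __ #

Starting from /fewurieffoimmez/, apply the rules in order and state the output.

feworiefoimes

Rule 1 (high vowel syncope): no segment meets the environment; /fewurieffoimmez/ is unchanged.
Rule 2 (pre-rhotic lowering): /u/ is a high vowel immediately before /r/, so it lowers to [o]. /fewurieffoimmez/ → feworieffoimmez.
Rule 3 (degemination): /ff/ is a geminate; the first /f/ deletes. /mm/ is a geminate; the first /m/ deletes. /feworieffoimmez/ → feworiefoimez.
Rule 4 (final devoicing): /z/ is a voiced obstruent in word-final position, so it devoices to [s]. /feworiefoimez/ → feworiefoimes.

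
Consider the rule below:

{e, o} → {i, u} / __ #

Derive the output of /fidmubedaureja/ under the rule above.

No segment of /fidmubedaureja/ meets the structural description of the rule, so the form surfaces unchanged.

fidmubedaureja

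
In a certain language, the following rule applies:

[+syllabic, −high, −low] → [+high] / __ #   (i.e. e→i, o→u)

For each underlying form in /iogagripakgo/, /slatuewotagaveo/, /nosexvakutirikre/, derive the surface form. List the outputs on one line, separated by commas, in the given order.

iogagripakgu, slatuewotagaveu, nosexvakutirikri

/iogagripakgo/: /o/ is a mid vowel in word-final position, so it raises to [u]. → [iogagripakgu].
/slatuewotagaveo/: /o/ is a mid vowel in word-final position, so it raises to [u]. → [slatuewotagaveu].
/nosexvakutirikre/: /e/ is a mid vowel in word-final position, so it raises to [i]. → [nosexvakutirikri].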